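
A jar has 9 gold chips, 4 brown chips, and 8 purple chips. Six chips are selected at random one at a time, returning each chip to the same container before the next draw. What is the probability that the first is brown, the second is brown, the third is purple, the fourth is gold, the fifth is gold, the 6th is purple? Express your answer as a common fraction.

Multiply the conditional probability of each draw in order, with replacement (the composition resets each draw).
P = (4/21) · (4/21) · (8/21) · (9/21) · (9/21) · (8/21) = 1024/1058841 ≈ 0.0010.

1024/1058841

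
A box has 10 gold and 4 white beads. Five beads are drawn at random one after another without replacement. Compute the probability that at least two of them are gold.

996/1001

Sum the hypergeometric tail for j = 2,…,5 gold beads.
Favorable = C(10,2)·C(4,3) + C(10,3)·C(4,2) + C(10,4)·C(4,1) + C(10,5)·C(4,0) = 1992; total = C(14,5) = 2002.
P = 1992/2002 = 996/1001 ≈ 0.9950.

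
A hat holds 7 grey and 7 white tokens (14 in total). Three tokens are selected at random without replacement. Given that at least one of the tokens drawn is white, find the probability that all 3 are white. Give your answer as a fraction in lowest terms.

P(all 3 white) = C(7,3)/C(14,3) = 5/52; P(at least one white) = 1 − C(7,3)/C(14,3) = 47/52.
Since 'all 3 white' ⊆ 'at least one white', P(all 3 | at least one) = 5/52 / 47/52 = 5/47 ≈ 0.1064.

5/47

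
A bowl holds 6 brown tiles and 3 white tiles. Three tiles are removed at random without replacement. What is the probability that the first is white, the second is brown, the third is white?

1/14

Multiply the conditional probability of each draw in order, without replacement, so each draw removes one from its color and from the total.
P = (3/9) · (6/8) · (2/7) = 1/14 ≈ 0.0714.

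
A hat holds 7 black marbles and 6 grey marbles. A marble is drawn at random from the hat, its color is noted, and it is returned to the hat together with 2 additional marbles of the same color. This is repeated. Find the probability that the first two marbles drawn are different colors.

Either black then grey, or grey then black; after the first draw the total is 15.
P = (7/13)·(6/15) + (6/13)·(7/15) = 28/65 ≈ 0.4308.

28/65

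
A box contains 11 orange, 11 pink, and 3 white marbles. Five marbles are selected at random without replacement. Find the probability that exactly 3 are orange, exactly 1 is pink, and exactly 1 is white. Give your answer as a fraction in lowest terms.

Unordered draws without replacement: count favorable combinations over C(25,5).
Favorable = C(11,3) · C(11,1) · C(3,1) = 5445; total = C(25,5) = 53130.
P = 5445/53130 = 33/322 ≈ 0.1025.

33/322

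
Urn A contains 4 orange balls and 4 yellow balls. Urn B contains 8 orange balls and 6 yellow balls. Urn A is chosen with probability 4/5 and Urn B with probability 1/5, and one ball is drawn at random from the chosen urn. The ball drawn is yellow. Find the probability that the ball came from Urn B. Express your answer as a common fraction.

3/17

P(yellow | Urn A) = 1/2; P(yellow | Urn B) = 3/7.
P(yellow) = 4/5·1/2 + 1/5·3/7 = 17/35.
By Bayes' rule, P(Urn B | yellow) = 3/35 / 17/35 = 3/17 ≈ 0.1765.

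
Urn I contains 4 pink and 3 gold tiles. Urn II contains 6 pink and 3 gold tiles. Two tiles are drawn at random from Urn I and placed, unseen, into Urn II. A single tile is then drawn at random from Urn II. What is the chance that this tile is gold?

Condition on how many of the transferred tiles are gold (from Urn I: 3 gold of 7; then Urn II has 11 total).
  0 gold: C(3,0)C(4,2)/C(7,2) = 2/7; then P = 3/11
  1 gold: C(3,1)C(4,1)/C(7,2) = 4/7; then P = 4/11
  2 gold: C(3,2)C(4,0)/C(7,2) = 1/7; then P = 5/11
P(gold from Urn II) = 27/77 ≈ 0.3506.

27/77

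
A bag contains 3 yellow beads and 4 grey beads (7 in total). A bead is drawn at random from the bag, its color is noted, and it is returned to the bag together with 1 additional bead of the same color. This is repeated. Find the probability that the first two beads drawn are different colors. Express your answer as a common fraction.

Either grey then yellow, or yellow then grey; after the first draw the total is 8.
P = (4/7)·(3/8) + (3/7)·(4/8) = 3/7 ≈ 0.4286.

3/7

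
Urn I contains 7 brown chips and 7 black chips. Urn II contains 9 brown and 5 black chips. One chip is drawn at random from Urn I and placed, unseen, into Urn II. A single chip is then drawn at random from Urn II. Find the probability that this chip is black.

Condition on how many of the transferred chips are black (from Urn I: 7 black of 14; then Urn II has 15 total).
  0 black: C(7,0)C(7,1)/C(14,1) = 1/2; then P = 5/15
  1 black: C(7,1)C(7,0)/C(14,1) = 1/2; then P = 6/15
P(black from Urn II) = 11/30 ≈ 0.3667.

11/30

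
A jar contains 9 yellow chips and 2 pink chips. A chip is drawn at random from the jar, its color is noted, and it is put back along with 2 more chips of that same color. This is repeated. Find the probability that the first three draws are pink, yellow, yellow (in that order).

Track the composition after each reinforcement of +2.
P = (2/11) · (9/13) · (11/15) = 6/65 ≈ 0.0923.

6/65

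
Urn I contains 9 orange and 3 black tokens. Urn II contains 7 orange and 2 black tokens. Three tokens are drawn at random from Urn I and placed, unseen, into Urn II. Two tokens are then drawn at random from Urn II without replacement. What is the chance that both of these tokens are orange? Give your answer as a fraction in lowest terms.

Condition on how many of the transferred tokens are orange (from Urn I: 9 orange of 12; then Urn II has 12 total).
  0 orange: C(9,0)C(3,3)/C(12,3) = 1/220; then P = C(7,2)/C(12,2) = 7/22
  1 orange: C(9,1)C(3,2)/C(12,3) = 27/220; then P = C(8,2)/C(12,2) = 14/33
  2 orange: C(9,2)C(3,1)/C(12,3) = 27/55; then P = C(9,2)/C(12,2) = 6/11
  3 orange: C(9,3)C(3,0)/C(12,3) = 21/55; then P = C(10,2)/C(12,2) = 15/22
P(both orange) = 563/968 ≈ 0.5816.

563/968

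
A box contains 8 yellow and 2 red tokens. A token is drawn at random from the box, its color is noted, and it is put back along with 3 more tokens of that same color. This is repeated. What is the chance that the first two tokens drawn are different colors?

16/65

Either yellow then red, or red then yellow; after the first draw the total is 13.
P = (8/10)·(2/13) + (2/10)·(8/13) = 16/65 ≈ 0.2462.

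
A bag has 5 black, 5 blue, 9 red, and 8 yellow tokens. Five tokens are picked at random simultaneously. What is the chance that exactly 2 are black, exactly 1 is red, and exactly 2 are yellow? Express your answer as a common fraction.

28/897

Unordered draws without replacement: count favorable combinations over C(27,5).
Favorable = C(5,2) · C(5,0) · C(9,1) · C(8,2) = 2520; total = C(27,5) = 80730.
P = 2520/80730 = 28/897 ≈ 0.0312.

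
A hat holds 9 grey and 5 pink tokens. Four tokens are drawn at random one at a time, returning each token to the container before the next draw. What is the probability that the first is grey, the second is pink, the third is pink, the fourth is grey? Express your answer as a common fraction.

Multiply the conditional probability of each draw in order, with replacement (the composition resets each draw).
P = (9/14) · (5/14) · (5/14) · (9/14) = 2025/38416 ≈ 0.0527.

2025/38416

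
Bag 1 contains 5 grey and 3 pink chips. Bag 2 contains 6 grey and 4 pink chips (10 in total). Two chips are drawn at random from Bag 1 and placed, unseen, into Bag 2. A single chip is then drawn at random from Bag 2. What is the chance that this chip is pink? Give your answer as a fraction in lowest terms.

19/48

Condition on how many of the transferred chips are pink (from Bag 1: 3 pink of 8; then Bag 2 has 12 total).
  0 pink: C(3,0)C(5,2)/C(8,2) = 5/14; then P = 4/12
  1 pink: C(3,1)C(5,1)/C(8,2) = 15/28; then P = 5/12
  2 pink: C(3,2)C(5,0)/C(8,2) = 3/28; then P = 6/12
P(pink from Bag 2) = 19/48 ≈ 0.3958.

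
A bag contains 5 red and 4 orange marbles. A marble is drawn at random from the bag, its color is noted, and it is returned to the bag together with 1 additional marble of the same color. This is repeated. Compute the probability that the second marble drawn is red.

Condition on the first draw. If first is red (prob 5/9), second-red has prob (6)/(10); if not (prob 4/9), it has prob 5/(10).
P = (5/9)·(6/10) + (4/9)·(5/10) = 5/9 ≈ 0.5556.

5/9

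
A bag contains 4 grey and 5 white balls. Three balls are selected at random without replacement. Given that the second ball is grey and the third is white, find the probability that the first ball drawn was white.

P(first=white and the second ball is grey and the third is white) = (5/9)·(4/8)·(4/7) = 10/63.
P(E) = Σ over first color = 5/42 + 10/63 = 5/18.
By Bayes, P(first=white | E) = 10/63 / 5/18 = 4/7 ≈ 0.5714.

4/7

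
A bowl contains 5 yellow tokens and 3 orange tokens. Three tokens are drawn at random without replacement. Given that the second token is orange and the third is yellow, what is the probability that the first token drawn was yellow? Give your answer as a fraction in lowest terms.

P(first=yellow and the second token is orange and the third is yellow) = (5/8)·(3/7)·(4/6) = 5/28.
P(E) = Σ over first color = 5/28 + 5/56 = 15/56.
By Bayes, P(first=yellow | E) = 5/28 / 15/56 = 2/3 ≈ 0.6667.

2/3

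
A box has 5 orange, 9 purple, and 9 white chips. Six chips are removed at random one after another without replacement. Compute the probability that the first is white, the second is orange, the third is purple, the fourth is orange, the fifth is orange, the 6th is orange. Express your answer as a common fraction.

Multiply the conditional probability of each draw in order, without replacement, so each draw removes one from its color and from the total.
P = (9/23) · (5/22) · (9/21) · (4/20) · (3/19) · (2/18) = 9/67298 ≈ 0.0001.

9/67298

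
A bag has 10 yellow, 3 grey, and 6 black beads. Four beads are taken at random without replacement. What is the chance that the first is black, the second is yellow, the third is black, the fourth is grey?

Multiply the conditional probability of each draw in order, without replacement, so each draw removes one from its color and from the total.
P = (6/19) · (10/18) · (5/17) · (3/16) = 25/2584 ≈ 0.0097.

25/2584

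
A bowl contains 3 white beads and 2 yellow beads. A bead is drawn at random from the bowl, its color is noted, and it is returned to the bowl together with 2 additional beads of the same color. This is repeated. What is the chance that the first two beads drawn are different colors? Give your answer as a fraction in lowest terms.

Either white then yellow, or yellow then white; after the first draw the total is 7.
P = (3/5)·(2/7) + (2/5)·(3/7) = 12/35 ≈ 0.3429.

12/35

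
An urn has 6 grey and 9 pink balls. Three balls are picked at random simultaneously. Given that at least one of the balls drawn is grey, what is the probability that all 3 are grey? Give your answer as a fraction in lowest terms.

P(all 3 grey) = C(6,3)/C(15,3) = 4/91; P(at least one grey) = 1 − C(9,3)/C(15,3) = 53/65.
Since 'all 3 grey' ⊆ 'at least one grey', P(all 3 | at least one) = 4/91 / 53/65 = 20/371 ≈ 0.0539.

20/371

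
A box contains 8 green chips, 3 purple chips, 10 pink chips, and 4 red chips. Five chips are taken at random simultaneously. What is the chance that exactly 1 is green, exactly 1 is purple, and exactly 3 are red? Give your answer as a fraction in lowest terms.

16/8855

Unordered draws without replacement: count favorable combinations over C(25,5).
Favorable = C(8,1) · C(3,1) · C(10,0) · C(4,3) = 96; total = C(25,5) = 53130.
P = 96/53130 = 16/8855 ≈ 0.0018.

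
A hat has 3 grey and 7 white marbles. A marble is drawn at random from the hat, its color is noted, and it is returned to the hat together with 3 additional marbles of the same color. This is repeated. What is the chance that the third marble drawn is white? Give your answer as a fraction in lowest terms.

Sum over the four possibilities for the first two draws (white/not-white each), tracking how the white count and total change by +3 per draw.
P(third is white) = 7/10 ≈ 0.7000. (In a Pólya urn every draw has the same marginal probability 7/10.)

7/10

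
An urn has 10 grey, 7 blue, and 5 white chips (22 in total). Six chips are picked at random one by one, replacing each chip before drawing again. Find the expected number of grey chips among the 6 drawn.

30/11

By linearity of expectation, E[X] = Σ P(draw i is grey); each independent draw has P(grey) = 10/22.
E[X] = 6 · 10/22 = 30/11 ≈ 2.7273.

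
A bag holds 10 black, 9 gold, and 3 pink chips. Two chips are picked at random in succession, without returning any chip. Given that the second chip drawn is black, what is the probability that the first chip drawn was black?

P(first=black and the second chip drawn is black) = (10/22)·(9/21) = 15/77.
P(the second chip drawn is black) = Σ over first color = 15/77 + 15/77 + 5/77 = 5/11.
By Bayes, P(first=black | the second chip drawn is black) = 15/77 / 5/11 = 3/7 ≈ 0.4286.

3/7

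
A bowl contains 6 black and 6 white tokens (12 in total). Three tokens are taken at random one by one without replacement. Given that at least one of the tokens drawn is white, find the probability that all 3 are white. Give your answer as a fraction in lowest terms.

1/10

P(all 3 white) = C(6,3)/C(12,3) = 1/11; P(at least one white) = 1 − C(6,3)/C(12,3) = 10/11.
Since 'all 3 white' ⊆ 'at least one white', P(all 3 | at least one) = 1/11 / 10/11 = 1/10 ≈ 0.1000.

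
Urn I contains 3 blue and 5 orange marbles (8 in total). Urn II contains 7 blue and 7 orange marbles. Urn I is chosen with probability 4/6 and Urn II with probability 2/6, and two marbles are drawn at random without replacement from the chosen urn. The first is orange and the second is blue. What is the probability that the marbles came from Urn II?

P(E | Urn I) = 15/56; P(E | Urn II) = 7/26.
P(E) = 2/3·15/56 + 1/3·7/26 = 293/1092.
By Bayes' rule, P(Urn II | E) = 7/78 / 293/1092 = 98/293 ≈ 0.3345.

98/293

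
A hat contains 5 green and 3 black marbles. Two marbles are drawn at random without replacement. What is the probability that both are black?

3/28

Multiply the conditional probability of each draw in order, without replacement, so each draw removes one from its color and from the total.
P = (3/8) · (2/7) = 3/28 ≈ 0.1071.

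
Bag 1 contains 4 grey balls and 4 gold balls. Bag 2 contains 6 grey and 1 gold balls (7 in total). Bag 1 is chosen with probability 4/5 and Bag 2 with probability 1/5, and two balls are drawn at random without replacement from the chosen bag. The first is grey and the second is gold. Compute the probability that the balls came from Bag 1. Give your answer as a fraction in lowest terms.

8/9

P(E | Bag 1) = 2/7; P(E | Bag 2) = 1/7.
P(E) = 4/5·2/7 + 1/5·1/7 = 9/35.
By Bayes' rule, P(Bag 1 | E) = 8/35 / 9/35 = 8/9 ≈ 0.8889.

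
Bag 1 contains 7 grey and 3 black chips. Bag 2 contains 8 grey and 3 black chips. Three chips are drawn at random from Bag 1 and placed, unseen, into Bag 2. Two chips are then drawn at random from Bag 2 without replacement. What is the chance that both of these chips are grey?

Condition on how many of the transferred chips are grey (from Bag 1: 7 grey of 10; then Bag 2 has 14 total).
  0 grey: C(7,0)C(3,3)/C(10,3) = 1/120; then P = C(8,2)/C(14,2) = 4/13
  1 grey: C(7,1)C(3,2)/C(10,3) = 7/40; then P = C(9,2)/C(14,2) = 36/91
  2 grey: C(7,2)C(3,1)/C(10,3) = 21/40; then P = C(10,2)/C(14,2) = 45/91
  3 grey: C(7,3)C(3,0)/C(10,3) = 7/24; then P = C(11,2)/C(14,2) = 55/91
P(both grey) = 33/65 ≈ 0.5077.

33/65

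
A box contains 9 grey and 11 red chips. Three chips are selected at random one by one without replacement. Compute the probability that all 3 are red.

Unordered draws without replacement: count favorable combinations over C(20,3).
Favorable = C(9,0) · C(11,3) = 165; total = C(20,3) = 1140.
P = 165/1140 = 11/76 ≈ 0.1447.

11/76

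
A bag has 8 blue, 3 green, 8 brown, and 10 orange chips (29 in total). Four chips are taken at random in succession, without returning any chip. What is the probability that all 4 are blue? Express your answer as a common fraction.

Unordered draws without replacement: count favorable combinations over C(29,4).
Favorable = C(8,4) · C(3,0) · C(8,0) · C(10,0) = 70; total = C(29,4) = 23751.
P = 70/23751 = 10/3393 ≈ 0.0029.

10/3393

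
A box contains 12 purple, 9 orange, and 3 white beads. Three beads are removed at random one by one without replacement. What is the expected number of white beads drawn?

3/8

By linearity of expectation, E[X] = Σ P(draw i is white); by symmetry each draw (even without replacement) has P(white) = 3/24.
E[X] = 3 · 3/24 = 3/8 ≈ 0.3750.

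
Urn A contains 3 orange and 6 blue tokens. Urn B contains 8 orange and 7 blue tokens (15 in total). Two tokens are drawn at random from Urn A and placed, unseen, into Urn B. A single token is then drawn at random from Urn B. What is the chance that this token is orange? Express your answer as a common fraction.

Condition on how many of the transferred tokens are orange (from Urn A: 3 orange of 9; then Urn B has 17 total).
  0 orange: C(3,0)C(6,2)/C(9,2) = 5/12; then P = 8/17
  1 orange: C(3,1)C(6,1)/C(9,2) = 1/2; then P = 9/17
  2 orange: C(3,2)C(6,0)/C(9,2) = 1/12; then P = 10/17
P(orange from Urn B) = 26/51 ≈ 0.5098.

26/51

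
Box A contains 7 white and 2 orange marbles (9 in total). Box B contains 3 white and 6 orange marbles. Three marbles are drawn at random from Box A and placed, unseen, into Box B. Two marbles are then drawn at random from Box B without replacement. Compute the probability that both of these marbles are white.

47/264

Condition on how many of the transferred marbles are white (from Box A: 7 white of 9; then Box B has 12 total).
  1 white: C(7,1)C(2,2)/C(9,3) = 1/12; then P = C(4,2)/C(12,2) = 1/11
  2 white: C(7,2)C(2,1)/C(9,3) = 1/2; then P = C(5,2)/C(12,2) = 5/33
  3 white: C(7,3)C(2,0)/C(9,3) = 5/12; then P = C(6,2)/C(12,2) = 5/22
P(both white) = 47/264 ≈ 0.1780.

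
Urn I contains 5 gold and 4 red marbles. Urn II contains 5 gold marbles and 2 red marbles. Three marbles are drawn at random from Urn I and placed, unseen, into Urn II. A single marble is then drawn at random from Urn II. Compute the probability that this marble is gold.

2/3

Condition on how many of the transferred marbles are gold (from Urn I: 5 gold of 9; then Urn II has 10 total).
  0 gold: C(5,0)C(4,3)/C(9,3) = 1/21; then P = 5/10
  1 gold: C(5,1)C(4,2)/C(9,3) = 5/14; then P = 6/10
  2 gold: C(5,2)C(4,1)/C(9,3) = 10/21; then P = 7/10
  3 gold: C(5,3)C(4,0)/C(9,3) = 5/42; then P = 8/10
P(gold from Urn II) = 2/3 ≈ 0.6667.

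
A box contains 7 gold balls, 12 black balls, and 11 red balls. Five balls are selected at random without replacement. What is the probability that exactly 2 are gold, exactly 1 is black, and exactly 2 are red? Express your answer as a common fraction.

Unordered draws without replacement: count favorable combinations over C(30,5).
Favorable = C(7,2) · C(12,1) · C(11,2) = 13860; total = C(30,5) = 142506.
P = 13860/142506 = 110/1131 ≈ 0.0973.

110/1131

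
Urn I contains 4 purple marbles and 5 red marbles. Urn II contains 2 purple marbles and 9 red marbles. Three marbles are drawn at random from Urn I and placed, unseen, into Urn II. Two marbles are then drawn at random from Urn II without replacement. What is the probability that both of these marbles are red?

Condition on how many of the transferred marbles are red (from Urn I: 5 red of 9; then Urn II has 14 total).
  0 red: C(5,0)C(4,3)/C(9,3) = 1/21; then P = C(9,2)/C(14,2) = 36/91
  1 red: C(5,1)C(4,2)/C(9,3) = 5/14; then P = C(10,2)/C(14,2) = 45/91
  2 red: C(5,2)C(4,1)/C(9,3) = 10/21; then P = C(11,2)/C(14,2) = 55/91
  3 red: C(5,3)C(4,0)/C(9,3) = 5/42; then P = C(12,2)/C(14,2) = 66/91
P(both red) = 311/546 ≈ 0.5696.

311/546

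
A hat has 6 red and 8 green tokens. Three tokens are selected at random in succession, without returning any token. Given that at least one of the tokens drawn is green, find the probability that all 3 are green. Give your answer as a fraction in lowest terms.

P(all 3 green) = C(8,3)/C(14,3) = 2/13; P(at least one green) = 1 − C(6,3)/C(14,3) = 86/91.
Since 'all 3 green' ⊆ 'at least one green', P(all 3 | at least one) = 2/13 / 86/91 = 7/43 ≈ 0.1628.

7/43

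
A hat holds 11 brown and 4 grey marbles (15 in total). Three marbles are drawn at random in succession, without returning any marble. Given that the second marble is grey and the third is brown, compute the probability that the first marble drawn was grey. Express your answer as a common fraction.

P(first=grey and the second marble is grey and the third is brown) = (4/15)·(3/14)·(11/13) = 22/455.
P(E) = Σ over first color = 44/273 + 22/455 = 22/105.
By Bayes, P(first=grey | E) = 22/455 / 22/105 = 3/13 ≈ 0.2308.

3/13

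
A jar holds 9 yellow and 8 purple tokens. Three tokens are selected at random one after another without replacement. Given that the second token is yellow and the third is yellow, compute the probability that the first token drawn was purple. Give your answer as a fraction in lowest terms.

P(first=purple and the second token is yellow and the third is yellow) = (8/17)·(9/16)·(8/15) = 12/85.
P(E) = Σ over first color = 21/170 + 12/85 = 9/34.
By Bayes, P(first=purple | E) = 12/85 / 9/34 = 8/15 ≈ 0.5333.

8/15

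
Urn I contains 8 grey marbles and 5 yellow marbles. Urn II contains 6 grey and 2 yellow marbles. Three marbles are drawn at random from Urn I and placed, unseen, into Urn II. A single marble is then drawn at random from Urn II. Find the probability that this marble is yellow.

Condition on how many of the transferred marbles are yellow (from Urn I: 5 yellow of 13; then Urn II has 11 total).
  0 yellow: C(5,0)C(8,3)/C(13,3) = 28/143; then P = 2/11
  1 yellow: C(5,1)C(8,2)/C(13,3) = 70/143; then P = 3/11
  2 yellow: C(5,2)C(8,1)/C(13,3) = 40/143; then P = 4/11
  3 yellow: C(5,3)C(8,0)/C(13,3) = 5/143; then P = 5/11
P(yellow from Urn II) = 41/143 ≈ 0.2867.

41/143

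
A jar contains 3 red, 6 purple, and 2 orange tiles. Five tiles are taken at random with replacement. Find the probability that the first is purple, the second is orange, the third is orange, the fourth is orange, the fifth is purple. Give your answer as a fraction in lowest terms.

Multiply the conditional probability of each draw in order, with replacement (the composition resets each draw).
P = (6/11) · (2/11) · (2/11) · (2/11) · (6/11) = 288/161051 ≈ 0.0018.

288/161051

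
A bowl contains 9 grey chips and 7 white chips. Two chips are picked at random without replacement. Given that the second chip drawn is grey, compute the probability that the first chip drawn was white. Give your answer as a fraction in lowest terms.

P(first=white and the second chip drawn is grey) = (7/16)·(9/15) = 21/80.
P(the second chip drawn is grey) = Σ over first color = 3/10 + 21/80 = 9/16.
By Bayes, P(first=white | the second chip drawn is grey) = 21/80 / 9/16 = 7/15 ≈ 0.4667.

7/15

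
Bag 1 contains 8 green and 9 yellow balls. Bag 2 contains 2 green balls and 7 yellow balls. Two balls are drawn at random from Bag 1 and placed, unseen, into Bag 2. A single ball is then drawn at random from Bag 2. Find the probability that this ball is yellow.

137/187

Condition on how many of the transferred balls are yellow (from Bag 1: 9 yellow of 17; then Bag 2 has 11 total).
  0 yellow: C(9,0)C(8,2)/C(17,2) = 7/34; then P = 7/11
  1 yellow: C(9,1)C(8,1)/C(17,2) = 9/17; then P = 8/11
  2 yellow: C(9,2)C(8,0)/C(17,2) = 9/34; then P = 9/11
P(yellow from Bag 2) = 137/187 ≈ 0.7326.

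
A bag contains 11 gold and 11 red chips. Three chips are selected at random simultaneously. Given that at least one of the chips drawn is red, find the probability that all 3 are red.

P(all 3 red) = C(11,3)/C(22,3) = 3/28; P(at least one red) = 1 − C(11,3)/C(22,3) = 25/28.
Since 'all 3 red' ⊆ 'at least one red', P(all 3 | at least one) = 3/28 / 25/28 = 3/25 ≈ 0.1200.

3/25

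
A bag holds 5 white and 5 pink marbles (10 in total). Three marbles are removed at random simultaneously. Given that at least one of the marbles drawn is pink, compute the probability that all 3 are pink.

1/11

P(all 3 pink) = C(5,3)/C(10,3) = 1/12; P(at least one pink) = 1 − C(5,3)/C(10,3) = 11/12.
Since 'all 3 pink' ⊆ 'at least one pink', P(all 3 | at least one) = 1/12 / 11/12 = 1/11 ≈ 0.0909.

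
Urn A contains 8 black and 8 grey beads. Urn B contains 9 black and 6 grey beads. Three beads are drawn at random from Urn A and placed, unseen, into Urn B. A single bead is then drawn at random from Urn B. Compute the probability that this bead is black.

7/12

Condition on how many of the transferred beads are black (from Urn A: 8 black of 16; then Urn B has 18 total).
  0 black: C(8,0)C(8,3)/C(16,3) = 1/10; then P = 9/18
  1 black: C(8,1)C(8,2)/C(16,3) = 2/5; then P = 10/18
  2 black: C(8,2)C(8,1)/C(16,3) = 2/5; then P = 11/18
  3 black: C(8,3)C(8,0)/C(16,3) = 1/10; then P = 12/18
P(black from Urn B) = 7/12 ≈ 0.5833.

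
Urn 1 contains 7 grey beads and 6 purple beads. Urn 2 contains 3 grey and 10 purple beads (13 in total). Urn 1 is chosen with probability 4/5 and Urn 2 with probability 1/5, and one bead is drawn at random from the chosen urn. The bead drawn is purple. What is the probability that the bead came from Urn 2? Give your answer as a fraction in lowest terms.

5/17

P(purple | Urn 1) = 6/13; P(purple | Urn 2) = 10/13.
P(purple) = 4/5·6/13 + 1/5·10/13 = 34/65.
By Bayes' rule, P(Urn 2 | purple) = 2/13 / 34/65 = 5/17 ≈ 0.2941.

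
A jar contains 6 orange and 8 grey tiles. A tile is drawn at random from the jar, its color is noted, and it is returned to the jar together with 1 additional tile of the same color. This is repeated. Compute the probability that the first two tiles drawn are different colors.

Either orange then grey, or grey then orange; after the first draw the total is 15.
P = (6/14)·(8/15) + (8/14)·(6/15) = 16/35 ≈ 0.4571.

16/35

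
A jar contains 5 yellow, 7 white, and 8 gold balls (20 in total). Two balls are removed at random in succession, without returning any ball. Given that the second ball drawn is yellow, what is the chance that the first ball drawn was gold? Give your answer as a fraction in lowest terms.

P(first=gold and the second ball drawn is yellow) = (8/20)·(5/19) = 2/19.
P(the second ball drawn is yellow) = Σ over first color = 1/19 + 7/76 + 2/19 = 1/4.
By Bayes, P(first=gold | the second ball drawn is yellow) = 2/19 / 1/4 = 8/19 ≈ 0.4211.

8/19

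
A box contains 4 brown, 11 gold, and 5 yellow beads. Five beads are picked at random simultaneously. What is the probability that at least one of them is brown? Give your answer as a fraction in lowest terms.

Use the complement: P(at least one brown) = 1 − P(no brown).
P(none) = C(16,5)/C(20,5) = 4368/15504.
So P = 1 − 4368/15504 = 232/323 ≈ 0.7183.

232/323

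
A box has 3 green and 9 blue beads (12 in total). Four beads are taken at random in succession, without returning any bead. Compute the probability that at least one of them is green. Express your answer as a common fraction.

41/55

Use the complement: P(at least one green) = 1 − P(no green).
P(none) = C(9,4)/C(12,4) = 126/495.
So P = 1 − 126/495 = 41/55 ≈ 0.7455.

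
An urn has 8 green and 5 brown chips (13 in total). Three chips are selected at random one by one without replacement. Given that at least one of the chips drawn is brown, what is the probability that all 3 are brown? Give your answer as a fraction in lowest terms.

P(all 3 brown) = C(5,3)/C(13,3) = 5/143; P(at least one brown) = 1 − C(8,3)/C(13,3) = 115/143.
Since 'all 3 brown' ⊆ 'at least one brown', P(all 3 | at least one) = 5/143 / 115/143 = 1/23 ≈ 0.0435.

1/23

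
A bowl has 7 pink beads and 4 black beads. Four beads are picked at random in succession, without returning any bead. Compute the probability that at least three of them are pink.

Sum the hypergeometric tail for j = 3,…,4 pink beads.
Favorable = C(7,3)·C(4,1) + C(7,4)·C(4,0) = 175; total = C(11,4) = 330.
P = 175/330 = 35/66 ≈ 0.5303.

35/66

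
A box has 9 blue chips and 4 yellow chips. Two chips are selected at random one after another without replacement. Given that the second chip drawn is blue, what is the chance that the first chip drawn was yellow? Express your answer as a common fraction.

P(first=yellow and the second chip drawn is blue) = (4/13)·(9/12) = 3/13.
P(the second chip drawn is blue) = Σ over first color = 6/13 + 3/13 = 9/13.
By Bayes, P(first=yellow | the second chip drawn is blue) = 3/13 / 9/13 = 1/3 ≈ 0.3333.

1/3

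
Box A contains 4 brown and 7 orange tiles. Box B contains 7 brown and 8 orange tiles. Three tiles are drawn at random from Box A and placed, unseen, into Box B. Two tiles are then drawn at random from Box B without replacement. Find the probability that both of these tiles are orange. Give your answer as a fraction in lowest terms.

2443/8415

Condition on how many of the transferred tiles are orange (from Box A: 7 orange of 11; then Box B has 18 total).
  0 orange: C(7,0)C(4,3)/C(11,3) = 4/165; then P = C(8,2)/C(18,2) = 28/153
  1 orange: C(7,1)C(4,2)/C(11,3) = 14/55; then P = C(9,2)/C(18,2) = 4/17
  2 orange: C(7,2)C(4,1)/C(11,3) = 28/55; then P = C(10,2)/C(18,2) = 5/17
  3 orange: C(7,3)C(4,0)/C(11,3) = 7/33; then P = C(11,2)/C(18,2) = 55/153
P(both orange) = 2443/8415 ≈ 0.2903.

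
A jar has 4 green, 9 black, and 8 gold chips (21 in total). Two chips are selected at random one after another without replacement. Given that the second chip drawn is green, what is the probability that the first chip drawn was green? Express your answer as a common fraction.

P(first=green and the second chip drawn is green) = (4/21)·(3/20) = 1/35.
P(the second chip drawn is green) = Σ over first color = 1/35 + 3/35 + 8/105 = 4/21.
By Bayes, P(first=green | the second chip drawn is green) = 1/35 / 4/21 = 3/20 ≈ 0.1500.

3/20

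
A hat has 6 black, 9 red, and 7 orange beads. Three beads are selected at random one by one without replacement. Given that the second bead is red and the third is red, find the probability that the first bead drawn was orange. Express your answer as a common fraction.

7/20

P(first=orange and the second bead is red and the third is red) = (7/22)·(9/21)·(8/20) = 3/55.
P(E) = Σ over first color = 18/385 + 3/55 + 3/55 = 12/77.
By Bayes, P(first=orange | E) = 3/55 / 12/77 = 7/20 ≈ 0.3500.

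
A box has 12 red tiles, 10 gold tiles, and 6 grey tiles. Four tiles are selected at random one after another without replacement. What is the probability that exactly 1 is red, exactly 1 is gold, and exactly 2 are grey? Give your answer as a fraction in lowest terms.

Unordered draws without replacement: count favorable combinations over C(28,4).
Favorable = C(12,1) · C(10,1) · C(6,2) = 1800; total = C(28,4) = 20475.
P = 1800/20475 = 8/91 ≈ 0.0879.

8/91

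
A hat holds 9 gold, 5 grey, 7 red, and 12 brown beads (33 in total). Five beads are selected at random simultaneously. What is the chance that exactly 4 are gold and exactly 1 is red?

Unordered draws without replacement: count favorable combinations over C(33,5).
Favorable = C(9,4) · C(5,0) · C(7,1) · C(12,0) = 882; total = C(33,5) = 237336.
P = 882/237336 = 147/39556 ≈ 0.0037.

147/39556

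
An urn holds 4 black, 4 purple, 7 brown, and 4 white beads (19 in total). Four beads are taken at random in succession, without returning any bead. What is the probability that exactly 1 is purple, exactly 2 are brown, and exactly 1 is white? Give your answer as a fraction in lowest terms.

28/323

Unordered draws without replacement: count favorable combinations over C(19,4).
Favorable = C(4,0) · C(4,1) · C(7,2) · C(4,1) = 336; total = C(19,4) = 3876.
P = 336/3876 = 28/323 ≈ 0.0867.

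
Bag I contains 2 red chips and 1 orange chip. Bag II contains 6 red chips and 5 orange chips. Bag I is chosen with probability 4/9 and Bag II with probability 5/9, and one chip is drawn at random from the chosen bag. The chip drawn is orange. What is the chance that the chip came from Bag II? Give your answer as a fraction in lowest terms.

P(orange | Bag I) = 1/3; P(orange | Bag II) = 5/11.
P(orange) = 4/9·1/3 + 5/9·5/11 = 119/297.
By Bayes' rule, P(Bag II | orange) = 25/99 / 119/297 = 75/119 ≈ 0.6303.

75/119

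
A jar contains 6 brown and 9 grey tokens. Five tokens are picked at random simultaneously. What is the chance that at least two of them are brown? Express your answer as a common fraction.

Sum the hypergeometric tail for j = 2,…,5 brown tokens.
Favorable = C(6,2)·C(9,3) + C(6,3)·C(9,2) + C(6,4)·C(9,1) + C(6,5)·C(9,0) = 2121; total = C(15,5) = 3003.
P = 2121/3003 = 101/143 ≈ 0.7063.

101/143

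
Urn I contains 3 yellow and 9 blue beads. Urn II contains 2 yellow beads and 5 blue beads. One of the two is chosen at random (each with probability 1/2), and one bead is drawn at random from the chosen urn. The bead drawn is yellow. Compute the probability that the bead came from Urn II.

8/15

P(yellow | Urn I) = 1/4; P(yellow | Urn II) = 2/7.
P(yellow) = 1/2·1/4 + 1/2·2/7 = 15/56.
By Bayes' rule, P(Urn II | yellow) = 1/7 / 15/56 = 8/15 ≈ 0.5333.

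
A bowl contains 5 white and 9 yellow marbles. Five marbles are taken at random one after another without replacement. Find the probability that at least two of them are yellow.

Sum the hypergeometric tail for j = 2,…,5 yellow marbles.
Favorable = C(9,2)·C(5,3) + C(9,3)·C(5,2) + C(9,4)·C(5,1) + C(9,5)·C(5,0) = 1956; total = C(14,5) = 2002.
P = 1956/2002 = 978/1001 ≈ 0.9770.

978/1001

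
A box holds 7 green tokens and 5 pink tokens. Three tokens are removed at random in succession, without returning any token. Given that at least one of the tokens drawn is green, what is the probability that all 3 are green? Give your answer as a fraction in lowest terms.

1/6

P(all 3 green) = C(7,3)/C(12,3) = 7/44; P(at least one green) = 1 − C(5,3)/C(12,3) = 21/22.
Since 'all 3 green' ⊆ 'at least one green', P(all 3 | at least one) = 7/44 / 21/22 = 1/6 ≈ 0.1667.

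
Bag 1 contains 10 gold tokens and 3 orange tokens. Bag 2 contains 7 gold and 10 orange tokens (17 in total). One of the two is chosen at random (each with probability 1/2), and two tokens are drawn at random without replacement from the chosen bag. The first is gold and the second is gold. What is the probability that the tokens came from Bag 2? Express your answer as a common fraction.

P(E | Bag 1) = 15/26; P(E | Bag 2) = 21/136.
P(E) = 1/2·15/26 + 1/2·21/136 = 1293/3536.
By Bayes' rule, P(Bag 2 | E) = 21/272 / 1293/3536 = 91/431 ≈ 0.2111.

91/431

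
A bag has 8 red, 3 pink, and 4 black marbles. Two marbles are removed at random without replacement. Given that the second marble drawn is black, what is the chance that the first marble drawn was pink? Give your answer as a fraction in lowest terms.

3/14

P(first=pink and the second marble drawn is black) = (3/15)·(4/14) = 2/35.
P(the second marble drawn is black) = Σ over first color = 16/105 + 2/35 + 2/35 = 4/15.
By Bayes, P(first=pink | the second marble drawn is black) = 2/35 / 4/15 = 3/14 ≈ 0.2143.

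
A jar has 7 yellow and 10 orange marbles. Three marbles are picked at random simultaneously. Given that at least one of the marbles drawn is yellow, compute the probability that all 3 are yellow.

1/16

P(all 3 yellow) = C(7,3)/C(17,3) = 7/136; P(at least one yellow) = 1 − C(10,3)/C(17,3) = 14/17.
Since 'all 3 yellow' ⊆ 'at least one yellow', P(all 3 | at least one) = 7/136 / 14/17 = 1/16 ≈ 0.0625.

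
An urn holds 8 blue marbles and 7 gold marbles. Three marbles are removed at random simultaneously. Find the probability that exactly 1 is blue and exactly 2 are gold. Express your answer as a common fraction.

24/65

Unordered draws without replacement: count favorable combinations over C(15,3).
Favorable = C(8,1) · C(7,2) = 168; total = C(15,3) = 455.
P = 168/455 = 24/65 ≈ 0.3692.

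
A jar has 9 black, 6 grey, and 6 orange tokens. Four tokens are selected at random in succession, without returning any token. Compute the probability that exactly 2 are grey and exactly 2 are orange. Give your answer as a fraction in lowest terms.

5/133

Unordered draws without replacement: count favorable combinations over C(21,4).
Favorable = C(9,0) · C(6,2) · C(6,2) = 225; total = C(21,4) = 5985.
P = 225/5985 = 5/133 ≈ 0.0376.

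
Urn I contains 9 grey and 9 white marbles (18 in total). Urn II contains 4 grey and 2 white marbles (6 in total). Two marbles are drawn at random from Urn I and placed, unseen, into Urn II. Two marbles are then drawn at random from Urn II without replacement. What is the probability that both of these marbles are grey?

87/238

Condition on how many of the transferred marbles are grey (from Urn I: 9 grey of 18; then Urn II has 8 total).
  0 grey: C(9,0)C(9,2)/C(18,2) = 4/17; then P = C(4,2)/C(8,2) = 3/14
  1 grey: C(9,1)C(9,1)/C(18,2) = 9/17; then P = C(5,2)/C(8,2) = 5/14
  2 grey: C(9,2)C(9,0)/C(18,2) = 4/17; then P = C(6,2)/C(8,2) = 15/28
P(both grey) = 87/238 ≈ 0.3655.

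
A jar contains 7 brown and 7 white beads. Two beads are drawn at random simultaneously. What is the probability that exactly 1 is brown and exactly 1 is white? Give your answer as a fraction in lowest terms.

Unordered draws without replacement: count favorable combinations over C(14,2).
Favorable = C(7,1) · C(7,1) = 49; total = C(14,2) = 91.
P = 49/91 = 7/13 ≈ 0.5385.

7/13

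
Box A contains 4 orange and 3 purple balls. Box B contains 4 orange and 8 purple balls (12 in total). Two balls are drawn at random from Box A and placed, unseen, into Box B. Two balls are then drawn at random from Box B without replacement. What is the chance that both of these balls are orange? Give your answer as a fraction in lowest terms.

76/637

Condition on how many of the transferred balls are orange (from Box A: 4 orange of 7; then Box B has 14 total).
  0 orange: C(4,0)C(3,2)/C(7,2) = 1/7; then P = C(4,2)/C(14,2) = 6/91
  1 orange: C(4,1)C(3,1)/C(7,2) = 4/7; then P = C(5,2)/C(14,2) = 10/91
  2 orange: C(4,2)C(3,0)/C(7,2) = 2/7; then P = C(6,2)/C(14,2) = 15/91
P(both orange) = 76/637 ≈ 0.1193.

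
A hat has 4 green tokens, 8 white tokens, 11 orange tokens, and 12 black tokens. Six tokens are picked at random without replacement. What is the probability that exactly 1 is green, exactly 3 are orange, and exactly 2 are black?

99/3689

Unordered draws without replacement: count favorable combinations over C(35,6).
Favorable = C(4,1) · C(8,0) · C(11,3) · C(12,2) = 43560; total = C(35,6) = 1623160.
P = 43560/1623160 = 99/3689 ≈ 0.0268.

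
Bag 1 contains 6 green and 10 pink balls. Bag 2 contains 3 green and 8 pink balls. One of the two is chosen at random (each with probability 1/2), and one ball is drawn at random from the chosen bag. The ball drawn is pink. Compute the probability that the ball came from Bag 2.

P(pink | Bag 1) = 5/8; P(pink | Bag 2) = 8/11.
P(pink) = 1/2·5/8 + 1/2·8/11 = 119/176.
By Bayes' rule, P(Bag 2 | pink) = 4/11 / 119/176 = 64/119 ≈ 0.5378.

64/119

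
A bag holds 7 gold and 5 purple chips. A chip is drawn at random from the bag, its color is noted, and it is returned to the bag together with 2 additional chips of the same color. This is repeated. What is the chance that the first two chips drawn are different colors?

5/12

Either gold then purple, or purple then gold; after the first draw the total is 14.
P = (7/12)·(5/14) + (5/12)·(7/14) = 5/12 ≈ 0.4167.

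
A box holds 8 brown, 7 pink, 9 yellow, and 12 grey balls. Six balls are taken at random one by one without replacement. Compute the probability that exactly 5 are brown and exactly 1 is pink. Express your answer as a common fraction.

7/34782

Unordered draws without replacement: count favorable combinations over C(36,6).
Favorable = C(8,5) · C(7,1) · C(9,0) · C(12,0) = 392; total = C(36,6) = 1947792.
P = 392/1947792 = 7/34782 ≈ 0.0002.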